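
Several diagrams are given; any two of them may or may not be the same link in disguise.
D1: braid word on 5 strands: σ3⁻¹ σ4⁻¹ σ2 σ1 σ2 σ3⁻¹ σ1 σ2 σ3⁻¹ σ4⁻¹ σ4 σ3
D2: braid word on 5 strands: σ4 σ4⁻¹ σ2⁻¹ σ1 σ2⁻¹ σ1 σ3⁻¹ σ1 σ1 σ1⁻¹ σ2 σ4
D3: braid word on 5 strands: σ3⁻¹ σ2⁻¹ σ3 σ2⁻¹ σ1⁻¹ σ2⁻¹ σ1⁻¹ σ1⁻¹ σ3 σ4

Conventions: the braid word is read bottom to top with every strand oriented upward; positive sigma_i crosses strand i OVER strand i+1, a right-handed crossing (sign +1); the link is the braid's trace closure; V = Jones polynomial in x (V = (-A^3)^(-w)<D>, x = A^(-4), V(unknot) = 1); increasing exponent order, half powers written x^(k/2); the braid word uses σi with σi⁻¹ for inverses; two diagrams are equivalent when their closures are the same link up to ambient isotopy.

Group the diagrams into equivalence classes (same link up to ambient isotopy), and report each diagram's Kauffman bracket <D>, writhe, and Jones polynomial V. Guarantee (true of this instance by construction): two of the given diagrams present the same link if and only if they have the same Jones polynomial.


classes: {D1} | {D2} | {D3}
V(D1) = x^-1 - 1 + 2x - 2x^2 + 2x^3 - 2x^4 + x^5  [12 crossings, <D> = A^-14 - 2A^-10 + 2A^-6 - 2A^-2 + 2A^2 - A^6 + A^10, w = +2]
V(D2) = x + x^3 - x^4  [12 crossings, <D> = -A^-10 + A^-6 + A^2, w = +2]
V(D3) = -x^-7 + x^-6 - x^-5 + x^-4 + x^-2  (w -4, c 10, <D> = A^-4 + A^4 - A^8 + A^12 - A^16)
insight: 3 classes among 3 diagrams; unequal V(x) rules out equality


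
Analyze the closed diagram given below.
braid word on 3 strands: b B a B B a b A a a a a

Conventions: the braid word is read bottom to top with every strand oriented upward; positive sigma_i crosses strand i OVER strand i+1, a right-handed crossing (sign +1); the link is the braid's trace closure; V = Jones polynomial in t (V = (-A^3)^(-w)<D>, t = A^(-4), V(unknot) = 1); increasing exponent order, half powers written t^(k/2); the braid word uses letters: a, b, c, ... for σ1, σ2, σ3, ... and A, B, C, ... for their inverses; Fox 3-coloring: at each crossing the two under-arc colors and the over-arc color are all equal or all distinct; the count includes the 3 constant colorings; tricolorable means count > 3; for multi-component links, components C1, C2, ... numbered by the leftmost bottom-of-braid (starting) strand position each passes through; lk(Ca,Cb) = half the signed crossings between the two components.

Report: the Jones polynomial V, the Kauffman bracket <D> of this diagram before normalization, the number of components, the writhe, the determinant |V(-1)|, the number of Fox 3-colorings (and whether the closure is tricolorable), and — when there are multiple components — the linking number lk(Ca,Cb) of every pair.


V = t + t^3 - t^4
<D> = -A^-4 + 1 + A^8 (w = +4)
1 component over 12 crossings, w = +4
9 Fox colorings among 3^12, |V(-1)| = 3: tricolorable
why: the span of V is 3, forcing >= 3 crossings in any diagram


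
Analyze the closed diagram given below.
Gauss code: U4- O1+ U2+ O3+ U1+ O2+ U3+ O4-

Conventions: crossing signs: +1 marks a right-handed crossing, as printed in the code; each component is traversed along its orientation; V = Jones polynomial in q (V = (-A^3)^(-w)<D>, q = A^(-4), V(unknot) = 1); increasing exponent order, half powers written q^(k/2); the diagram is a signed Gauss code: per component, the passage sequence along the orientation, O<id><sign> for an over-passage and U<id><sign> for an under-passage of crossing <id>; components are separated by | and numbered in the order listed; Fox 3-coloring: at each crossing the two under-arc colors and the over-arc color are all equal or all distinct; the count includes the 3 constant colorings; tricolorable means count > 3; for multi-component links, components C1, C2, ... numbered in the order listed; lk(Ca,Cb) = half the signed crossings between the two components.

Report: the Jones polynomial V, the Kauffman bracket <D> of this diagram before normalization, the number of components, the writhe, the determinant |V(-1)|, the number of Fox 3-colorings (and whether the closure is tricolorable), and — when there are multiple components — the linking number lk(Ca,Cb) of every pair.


V(q) = q + q^3 - q^4
bracket: -A^-10 + A^-6 + A^2, w = +2
1 component, writhe +2, over 4 crossings
det 3, colorings 9 of 3^4 — tricolorable
observation: |V(-1)| = 3: so tricolorable, since 3 divides 3


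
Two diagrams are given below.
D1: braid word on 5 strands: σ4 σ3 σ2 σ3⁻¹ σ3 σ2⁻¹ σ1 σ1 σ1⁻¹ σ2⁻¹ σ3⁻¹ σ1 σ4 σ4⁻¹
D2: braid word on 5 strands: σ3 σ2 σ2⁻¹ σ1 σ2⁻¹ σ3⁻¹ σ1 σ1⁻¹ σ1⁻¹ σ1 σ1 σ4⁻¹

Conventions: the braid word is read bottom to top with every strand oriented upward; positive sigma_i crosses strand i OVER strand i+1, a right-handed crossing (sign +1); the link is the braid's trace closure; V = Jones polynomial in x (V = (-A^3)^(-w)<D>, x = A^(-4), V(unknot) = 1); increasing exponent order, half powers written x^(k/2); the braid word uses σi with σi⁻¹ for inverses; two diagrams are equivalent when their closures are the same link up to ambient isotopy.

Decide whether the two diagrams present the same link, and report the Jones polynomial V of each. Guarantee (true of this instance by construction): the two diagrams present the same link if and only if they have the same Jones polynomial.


equivalent: yes
D1 (bracket A^-6 + A^-2 + A^2 + A^6; 14 crossings at w = +2): V = 1 + x + x^2 + x^3
V(D2) = 1 + x + x^2 + x^3  (w 0, c 12, <D> = A^-12 + A^-8 + A^-4 + 1)
key observation: from 14 to 12 crossings by R-moves: one link, two diagrams


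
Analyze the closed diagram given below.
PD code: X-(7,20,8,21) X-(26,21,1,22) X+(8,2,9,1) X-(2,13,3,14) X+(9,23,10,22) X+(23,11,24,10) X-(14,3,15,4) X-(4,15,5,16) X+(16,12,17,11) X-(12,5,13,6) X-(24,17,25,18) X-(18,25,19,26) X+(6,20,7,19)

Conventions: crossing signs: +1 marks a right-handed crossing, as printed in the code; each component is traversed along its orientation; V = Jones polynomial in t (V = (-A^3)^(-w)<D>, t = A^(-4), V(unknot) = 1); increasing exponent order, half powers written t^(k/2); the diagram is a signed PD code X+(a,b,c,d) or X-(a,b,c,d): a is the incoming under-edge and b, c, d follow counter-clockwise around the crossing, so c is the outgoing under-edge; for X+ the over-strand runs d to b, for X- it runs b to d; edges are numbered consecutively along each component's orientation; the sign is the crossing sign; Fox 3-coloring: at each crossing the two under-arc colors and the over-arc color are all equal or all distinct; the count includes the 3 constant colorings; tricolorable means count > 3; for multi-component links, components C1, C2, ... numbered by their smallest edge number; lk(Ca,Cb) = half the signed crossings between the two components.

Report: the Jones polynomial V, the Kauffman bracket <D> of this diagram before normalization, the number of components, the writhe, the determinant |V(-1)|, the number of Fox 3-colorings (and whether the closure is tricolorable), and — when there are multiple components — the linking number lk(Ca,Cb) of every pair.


Jones polynomial: V(t) = t^-6 - t^-5 + t^-4 - 2t^-3 + 2t^-2 - 2t^-1 + 2 - t + t^2
<D> = -A^-17 + A^-13 - 2A^-9 + 2A^-5 - 2A^-1 + 2A^3 - A^7 + A^11 - A^15; writhe -3
components 1, writhe -3 (13 crossings)
3-colorings: 3 of 3^13, det 13 — not tricolorable
note: |V(-1)| = 13: so not tricolorable, since 3 does not divide 13


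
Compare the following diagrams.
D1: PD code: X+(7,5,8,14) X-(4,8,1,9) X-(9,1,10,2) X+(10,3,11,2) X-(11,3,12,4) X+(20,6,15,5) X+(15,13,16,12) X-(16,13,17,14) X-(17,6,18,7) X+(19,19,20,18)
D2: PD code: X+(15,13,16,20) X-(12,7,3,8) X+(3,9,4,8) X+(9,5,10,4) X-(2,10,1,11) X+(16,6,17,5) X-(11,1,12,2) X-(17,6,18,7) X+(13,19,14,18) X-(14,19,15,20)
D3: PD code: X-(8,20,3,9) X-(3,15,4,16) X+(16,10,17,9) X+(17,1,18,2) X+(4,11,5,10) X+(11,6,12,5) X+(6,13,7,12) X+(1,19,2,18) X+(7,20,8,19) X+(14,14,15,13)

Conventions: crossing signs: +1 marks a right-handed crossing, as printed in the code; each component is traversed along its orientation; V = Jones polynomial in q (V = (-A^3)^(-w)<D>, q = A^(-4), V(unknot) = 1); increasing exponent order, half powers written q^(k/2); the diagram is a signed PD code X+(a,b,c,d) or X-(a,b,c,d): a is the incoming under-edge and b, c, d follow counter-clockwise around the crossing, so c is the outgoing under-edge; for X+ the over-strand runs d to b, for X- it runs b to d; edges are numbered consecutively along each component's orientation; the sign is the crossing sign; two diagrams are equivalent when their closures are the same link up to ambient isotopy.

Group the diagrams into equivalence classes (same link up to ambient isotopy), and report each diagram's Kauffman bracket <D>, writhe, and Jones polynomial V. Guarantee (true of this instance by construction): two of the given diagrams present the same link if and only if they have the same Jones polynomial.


classes: {D1, D2} | {D3}
V(D1) = q^-3 + q^-2 + q^-1 + 1  [10 crossings, <D> = 1 + A^4 + A^8 + A^12, w = 0]
V(D2) = q^-3 + q^-2 + q^-1 + 1  (w 0, c 10, <D> = 1 + A^4 + A^8 + A^12)
V(D3) = q + 2q^3 + q^5  (w +6, c 10, <D> = A^-2 + 2A^6 + A^14)
insight: 2 values of V(q) split the 3 diagrams


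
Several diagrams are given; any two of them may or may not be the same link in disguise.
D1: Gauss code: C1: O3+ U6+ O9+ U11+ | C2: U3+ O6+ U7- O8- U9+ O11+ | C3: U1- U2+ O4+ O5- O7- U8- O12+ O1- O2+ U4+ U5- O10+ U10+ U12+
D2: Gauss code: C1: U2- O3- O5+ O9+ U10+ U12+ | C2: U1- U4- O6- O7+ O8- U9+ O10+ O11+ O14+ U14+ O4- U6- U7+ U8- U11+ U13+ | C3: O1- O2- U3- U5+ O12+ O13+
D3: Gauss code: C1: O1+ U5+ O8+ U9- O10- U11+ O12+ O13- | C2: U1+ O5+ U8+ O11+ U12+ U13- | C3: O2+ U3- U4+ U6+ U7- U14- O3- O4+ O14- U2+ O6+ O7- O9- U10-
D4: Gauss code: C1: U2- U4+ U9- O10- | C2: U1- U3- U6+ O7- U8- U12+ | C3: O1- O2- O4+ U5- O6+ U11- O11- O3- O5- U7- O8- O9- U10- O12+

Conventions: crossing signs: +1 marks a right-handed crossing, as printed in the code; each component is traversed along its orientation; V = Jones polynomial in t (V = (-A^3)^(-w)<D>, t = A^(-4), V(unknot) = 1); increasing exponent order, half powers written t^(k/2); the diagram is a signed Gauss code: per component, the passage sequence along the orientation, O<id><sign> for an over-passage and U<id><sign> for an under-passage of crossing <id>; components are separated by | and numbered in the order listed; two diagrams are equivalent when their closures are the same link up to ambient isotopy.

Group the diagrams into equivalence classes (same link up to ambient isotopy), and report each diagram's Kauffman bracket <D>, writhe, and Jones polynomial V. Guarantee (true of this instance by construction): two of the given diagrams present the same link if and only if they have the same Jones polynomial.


equivalence classes: {D1, D3} | {D2} | {D4}
D1 (bracket A^-8 - A^-4 + 2 - A^4 + 2A^8 + A^16; 12 crossings at w = +4): V = t^-1 + 2t - t^2 + 2t^3 - t^4 + t^5
V(D2) = 1 + t + t^2 + t^3  [14 crossings, <D> = A^-6 + A^-2 + A^2 + A^6, w = +2]
V(D3) = t^-1 + 2t - t^2 + 2t^3 - t^4 + t^5  [14 crossings, <D> = A^-14 - A^-10 + 2A^-6 - A^-2 + 2A^2 + A^10, w = +2]
V(D4) = t^-5 + 2t^-3 + t^-1  [12 crossings, <D> = A^-14 + 2A^-6 + A^2, w = -6]
key observation: V(t) takes 3 values over 4 diagrams, fixing the grouping


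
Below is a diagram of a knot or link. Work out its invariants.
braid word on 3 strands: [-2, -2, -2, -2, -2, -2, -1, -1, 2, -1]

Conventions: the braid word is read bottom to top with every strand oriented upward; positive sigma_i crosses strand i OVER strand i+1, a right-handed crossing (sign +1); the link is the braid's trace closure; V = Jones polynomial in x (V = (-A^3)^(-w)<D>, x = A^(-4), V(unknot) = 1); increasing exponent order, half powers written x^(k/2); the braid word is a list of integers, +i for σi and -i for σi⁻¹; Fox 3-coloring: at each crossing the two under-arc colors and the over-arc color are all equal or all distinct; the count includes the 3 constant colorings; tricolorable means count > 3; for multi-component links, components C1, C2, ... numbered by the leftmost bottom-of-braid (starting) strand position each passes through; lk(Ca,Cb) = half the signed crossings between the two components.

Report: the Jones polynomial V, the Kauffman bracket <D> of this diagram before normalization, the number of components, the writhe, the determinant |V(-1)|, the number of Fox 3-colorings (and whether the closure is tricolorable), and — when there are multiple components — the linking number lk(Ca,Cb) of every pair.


V(x) = -x^-12 + 2x^-11 - 3x^-10 + 4x^-9 - 5x^-8 + 4x^-7 - 3x^-6 + 3x^-5 - x^-4 + x^-3
bracket: A^-12 - A^-8 + 3A^-4 - 3 + 4A^4 - 5A^8 + 4A^12 - 3A^16 + 2A^20 - A^24, w = -8
1 component, writhe -8, over 10 crossings
det 27, colorings 9 of 3^10 — tricolorable
observation: w = -8 (over 10 crossings) is diagram-only; (-A^3)^(8) removes it from V


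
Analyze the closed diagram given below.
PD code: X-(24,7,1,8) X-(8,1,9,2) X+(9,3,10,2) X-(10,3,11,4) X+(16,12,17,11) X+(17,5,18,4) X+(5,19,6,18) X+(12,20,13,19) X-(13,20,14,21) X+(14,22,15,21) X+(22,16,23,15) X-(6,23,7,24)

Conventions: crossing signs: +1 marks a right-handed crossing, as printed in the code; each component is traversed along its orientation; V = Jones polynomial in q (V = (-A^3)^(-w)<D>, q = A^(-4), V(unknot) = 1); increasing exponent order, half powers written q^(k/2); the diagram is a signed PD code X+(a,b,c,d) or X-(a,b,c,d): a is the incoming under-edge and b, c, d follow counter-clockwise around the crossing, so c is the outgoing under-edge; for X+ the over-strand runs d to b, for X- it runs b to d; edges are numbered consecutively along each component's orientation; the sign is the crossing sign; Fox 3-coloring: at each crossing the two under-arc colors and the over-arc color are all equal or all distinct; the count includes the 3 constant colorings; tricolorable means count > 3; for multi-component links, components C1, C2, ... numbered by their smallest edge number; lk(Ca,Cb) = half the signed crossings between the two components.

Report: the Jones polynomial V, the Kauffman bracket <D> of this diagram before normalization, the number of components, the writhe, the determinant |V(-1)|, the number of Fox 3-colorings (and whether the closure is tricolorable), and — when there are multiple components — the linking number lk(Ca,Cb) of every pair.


V(q) = -q^-1 + 2 - q + 2q^2 - q^3 + q^4 - q^5
bracket: -A^-14 + A^-10 - A^-6 + 2A^-2 - A^2 + 2A^6 - A^10, w = +2
1 component, writhe +2, over 12 crossings
det 9, colorings 9 of 3^12 — tricolorable
observation: det 9 = |V(-1)|; divisible by 3, so tricolorable


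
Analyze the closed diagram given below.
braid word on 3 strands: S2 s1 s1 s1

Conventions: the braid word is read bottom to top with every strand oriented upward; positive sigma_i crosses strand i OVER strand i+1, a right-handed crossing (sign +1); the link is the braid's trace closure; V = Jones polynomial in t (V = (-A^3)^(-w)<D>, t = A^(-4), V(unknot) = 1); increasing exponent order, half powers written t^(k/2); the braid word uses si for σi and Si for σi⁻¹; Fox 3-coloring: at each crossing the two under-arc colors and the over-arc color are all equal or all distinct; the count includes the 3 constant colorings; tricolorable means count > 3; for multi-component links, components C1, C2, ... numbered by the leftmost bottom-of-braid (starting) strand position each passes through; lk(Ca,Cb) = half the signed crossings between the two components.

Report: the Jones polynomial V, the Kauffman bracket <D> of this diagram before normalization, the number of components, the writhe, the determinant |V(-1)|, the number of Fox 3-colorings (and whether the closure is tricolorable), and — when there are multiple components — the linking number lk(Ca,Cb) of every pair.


V = t + t^3 - t^4
<D> = -A^-10 + A^-6 + A^2 (w = +2)
1 component over 4 crossings, w = +2
9 Fox colorings among 3^4, |V(-1)| = 3: tricolorable
why: w = +2 shifts under R1 moves; the (-A^3)^(-2) factor cancels that in V


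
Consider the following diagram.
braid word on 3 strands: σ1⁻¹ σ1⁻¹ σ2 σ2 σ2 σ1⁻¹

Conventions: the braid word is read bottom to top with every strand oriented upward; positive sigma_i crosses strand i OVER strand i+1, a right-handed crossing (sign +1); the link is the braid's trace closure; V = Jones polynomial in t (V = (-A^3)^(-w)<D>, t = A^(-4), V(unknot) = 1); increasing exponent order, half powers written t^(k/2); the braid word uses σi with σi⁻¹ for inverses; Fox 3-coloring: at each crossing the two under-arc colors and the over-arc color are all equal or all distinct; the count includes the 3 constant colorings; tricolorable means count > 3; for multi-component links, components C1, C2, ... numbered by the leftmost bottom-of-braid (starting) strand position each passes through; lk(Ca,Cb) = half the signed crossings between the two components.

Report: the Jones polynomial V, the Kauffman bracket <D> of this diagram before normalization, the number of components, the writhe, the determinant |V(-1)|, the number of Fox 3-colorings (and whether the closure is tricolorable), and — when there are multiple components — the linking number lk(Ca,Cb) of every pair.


Jones polynomial: V(t) = -t^-3 + t^-2 - t^-1 + 3 - t + t^2 - t^3
<D> = -A^-12 + A^-8 - A^-4 + 3 - A^4 + A^8 - A^12; writhe 0
components 1, writhe 0 (6 crossings)
3-colorings: 27 of 3^6, det 9 — tricolorable
note: the span of V is 6, forcing >= 6 crossings in any diagram


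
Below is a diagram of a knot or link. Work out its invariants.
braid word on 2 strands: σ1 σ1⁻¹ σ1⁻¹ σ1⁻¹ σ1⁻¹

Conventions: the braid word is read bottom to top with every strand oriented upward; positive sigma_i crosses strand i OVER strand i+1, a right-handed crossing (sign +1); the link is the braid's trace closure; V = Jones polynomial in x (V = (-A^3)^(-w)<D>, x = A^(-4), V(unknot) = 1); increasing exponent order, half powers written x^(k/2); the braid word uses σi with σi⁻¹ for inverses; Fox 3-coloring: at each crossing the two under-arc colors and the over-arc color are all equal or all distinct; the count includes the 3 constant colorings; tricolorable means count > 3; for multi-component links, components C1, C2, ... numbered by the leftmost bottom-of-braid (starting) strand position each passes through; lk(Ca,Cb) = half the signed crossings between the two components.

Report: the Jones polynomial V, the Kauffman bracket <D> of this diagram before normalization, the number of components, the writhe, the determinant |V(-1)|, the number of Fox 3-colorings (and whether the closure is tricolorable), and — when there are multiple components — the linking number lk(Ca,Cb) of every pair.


V = -x^-4 + x^-3 + x^-1
<D> = -A^-5 - A^3 + A^7 (w = -3)
1 component over 5 crossings, w = -3
9 Fox colorings among 3^5, |V(-1)| = 3: tricolorable
why: det 3 = |V(-1)|; divisible by 3, so tricolorable


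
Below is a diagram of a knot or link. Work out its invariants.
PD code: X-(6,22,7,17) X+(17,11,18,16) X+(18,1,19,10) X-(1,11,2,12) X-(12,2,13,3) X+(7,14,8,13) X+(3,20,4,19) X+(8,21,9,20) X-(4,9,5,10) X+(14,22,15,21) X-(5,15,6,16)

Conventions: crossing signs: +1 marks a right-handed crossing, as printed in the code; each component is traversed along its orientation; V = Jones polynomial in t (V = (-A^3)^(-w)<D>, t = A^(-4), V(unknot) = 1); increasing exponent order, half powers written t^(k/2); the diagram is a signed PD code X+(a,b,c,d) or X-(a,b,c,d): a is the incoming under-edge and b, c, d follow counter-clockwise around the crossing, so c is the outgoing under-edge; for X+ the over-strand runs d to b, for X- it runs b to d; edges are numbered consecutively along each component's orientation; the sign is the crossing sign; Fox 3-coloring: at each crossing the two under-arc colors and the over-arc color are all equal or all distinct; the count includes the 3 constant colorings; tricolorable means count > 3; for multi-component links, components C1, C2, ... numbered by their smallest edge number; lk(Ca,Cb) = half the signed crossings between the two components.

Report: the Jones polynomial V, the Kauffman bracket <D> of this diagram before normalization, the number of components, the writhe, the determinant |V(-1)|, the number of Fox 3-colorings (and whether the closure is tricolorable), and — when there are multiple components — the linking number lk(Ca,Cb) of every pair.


V = 2 + t^2 + t^4
<D> = -A^-13 - A^-5 - 2A^3 (w = +1)
3 components over 11 crossings, w = +1
lk(C1,C2): -1
lk(C1,C3) = +1
linking number lk(C2,C3) = +1
3 Fox colorings among 3^11, |V(-1)| = 4: not tricolorable
why: w = +1 shifts under R1 moves; the (-A^3)^(-1) factor cancels that in V


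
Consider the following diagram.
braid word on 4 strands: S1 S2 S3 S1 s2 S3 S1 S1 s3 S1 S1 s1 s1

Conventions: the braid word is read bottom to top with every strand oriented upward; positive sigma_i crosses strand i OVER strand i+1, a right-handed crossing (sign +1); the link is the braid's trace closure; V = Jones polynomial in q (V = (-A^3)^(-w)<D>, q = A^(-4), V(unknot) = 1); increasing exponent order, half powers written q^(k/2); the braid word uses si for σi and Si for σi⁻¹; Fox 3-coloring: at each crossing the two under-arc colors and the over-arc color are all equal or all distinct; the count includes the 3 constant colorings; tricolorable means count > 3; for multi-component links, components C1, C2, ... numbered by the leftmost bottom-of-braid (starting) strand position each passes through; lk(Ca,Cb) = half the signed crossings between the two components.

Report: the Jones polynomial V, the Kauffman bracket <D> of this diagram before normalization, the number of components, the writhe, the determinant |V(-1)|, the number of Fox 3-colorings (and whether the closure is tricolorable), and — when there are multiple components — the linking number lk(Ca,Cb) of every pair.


V(q) = -q^-4 + q^-3 + q^-1
bracket: -A^-11 - A^-3 + A, w = -5
1 component, writhe -5, over 13 crossings
det 3, colorings 9 of 3^13 — tricolorable
observation: |V(-1)| = 3: so tricolorable, since 3 divides 3


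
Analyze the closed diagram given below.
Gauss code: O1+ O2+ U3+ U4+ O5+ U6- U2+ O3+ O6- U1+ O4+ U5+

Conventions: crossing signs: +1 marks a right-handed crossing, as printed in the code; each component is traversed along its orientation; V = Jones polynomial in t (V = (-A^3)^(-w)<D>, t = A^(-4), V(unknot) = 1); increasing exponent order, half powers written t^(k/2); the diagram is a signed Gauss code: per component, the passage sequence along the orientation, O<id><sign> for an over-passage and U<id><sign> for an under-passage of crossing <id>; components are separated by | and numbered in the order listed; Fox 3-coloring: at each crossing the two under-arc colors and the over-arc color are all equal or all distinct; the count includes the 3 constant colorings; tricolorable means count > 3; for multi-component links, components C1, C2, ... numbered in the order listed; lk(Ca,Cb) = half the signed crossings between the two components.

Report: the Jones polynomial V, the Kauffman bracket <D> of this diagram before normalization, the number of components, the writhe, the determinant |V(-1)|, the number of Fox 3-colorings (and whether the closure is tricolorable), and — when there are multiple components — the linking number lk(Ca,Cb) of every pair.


V(t) = t - t^2 + 2t^3 - t^4 + t^5 - t^6
bracket: -A^-12 + A^-8 - A^-4 + 2 - A^4 + A^8, w = +4
1 component, writhe +4, over 6 crossings
det 7, colorings 3 of 3^6 — not tricolorable
observation: w = +4 shifts under R1 moves; the (-A^3)^(-4) factor cancels that in V


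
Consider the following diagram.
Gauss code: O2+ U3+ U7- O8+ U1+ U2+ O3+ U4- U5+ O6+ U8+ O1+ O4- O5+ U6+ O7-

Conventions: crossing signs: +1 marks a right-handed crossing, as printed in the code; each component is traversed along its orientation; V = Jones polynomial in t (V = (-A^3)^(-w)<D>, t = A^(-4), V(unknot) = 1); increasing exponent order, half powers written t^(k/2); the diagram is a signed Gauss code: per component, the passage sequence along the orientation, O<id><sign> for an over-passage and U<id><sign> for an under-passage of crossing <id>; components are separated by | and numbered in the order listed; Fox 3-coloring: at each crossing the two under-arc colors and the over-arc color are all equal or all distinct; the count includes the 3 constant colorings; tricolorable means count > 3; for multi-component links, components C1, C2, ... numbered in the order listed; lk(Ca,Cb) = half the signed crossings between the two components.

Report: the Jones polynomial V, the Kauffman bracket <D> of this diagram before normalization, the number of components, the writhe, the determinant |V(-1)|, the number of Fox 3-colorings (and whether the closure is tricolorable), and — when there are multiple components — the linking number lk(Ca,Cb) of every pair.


V(t) = t - t^2 + 2t^3 - t^4 + t^5 - t^6
bracket: -A^-12 + A^-8 - A^-4 + 2 - A^4 + A^8, w = +4
1 component, writhe +4, over 8 crossings
det 7, colorings 3 of 3^8 — not tricolorable
observation: w = +4 (over 8 crossings) is diagram-only; (-A^3)^(-4) removes it from V


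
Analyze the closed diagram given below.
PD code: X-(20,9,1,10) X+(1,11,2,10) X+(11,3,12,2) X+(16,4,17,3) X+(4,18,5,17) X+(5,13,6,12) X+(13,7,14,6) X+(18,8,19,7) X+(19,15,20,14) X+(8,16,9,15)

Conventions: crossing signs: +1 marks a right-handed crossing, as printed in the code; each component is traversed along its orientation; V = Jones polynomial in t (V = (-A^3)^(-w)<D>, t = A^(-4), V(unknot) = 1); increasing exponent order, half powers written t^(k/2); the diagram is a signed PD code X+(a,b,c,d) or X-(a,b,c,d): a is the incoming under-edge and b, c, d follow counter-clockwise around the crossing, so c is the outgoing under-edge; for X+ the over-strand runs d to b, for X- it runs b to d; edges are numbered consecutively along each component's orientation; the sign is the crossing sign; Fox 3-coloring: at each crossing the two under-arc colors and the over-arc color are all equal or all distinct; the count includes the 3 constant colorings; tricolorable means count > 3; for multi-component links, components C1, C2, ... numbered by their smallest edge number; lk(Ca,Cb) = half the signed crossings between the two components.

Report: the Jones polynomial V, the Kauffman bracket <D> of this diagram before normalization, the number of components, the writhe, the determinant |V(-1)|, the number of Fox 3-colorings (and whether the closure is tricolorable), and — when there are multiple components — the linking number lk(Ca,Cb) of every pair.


V(t) = t^3 + t^5 - t^8
bracket: -A^-8 + A^4 + A^12, w = +8
1 component, writhe +8, over 10 crossings
det 3, colorings 9 of 3^10 — tricolorable
observation: w = +8 shifts under R1 moves; the (-A^3)^(-8) factor cancels that in V


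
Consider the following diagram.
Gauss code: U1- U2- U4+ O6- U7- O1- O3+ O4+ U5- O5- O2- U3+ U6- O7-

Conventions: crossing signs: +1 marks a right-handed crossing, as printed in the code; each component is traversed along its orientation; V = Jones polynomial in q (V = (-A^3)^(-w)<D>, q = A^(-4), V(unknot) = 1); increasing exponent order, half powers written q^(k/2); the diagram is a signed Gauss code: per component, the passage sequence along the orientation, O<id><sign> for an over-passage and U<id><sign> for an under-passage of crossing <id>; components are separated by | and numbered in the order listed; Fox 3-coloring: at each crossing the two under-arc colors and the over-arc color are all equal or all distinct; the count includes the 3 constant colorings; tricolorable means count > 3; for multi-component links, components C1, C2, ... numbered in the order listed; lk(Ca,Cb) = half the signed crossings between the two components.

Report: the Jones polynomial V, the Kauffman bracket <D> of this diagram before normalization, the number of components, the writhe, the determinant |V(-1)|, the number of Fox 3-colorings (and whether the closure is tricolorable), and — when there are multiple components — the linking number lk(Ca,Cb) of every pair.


V(q) = -q^-4 + q^-3 + q^-1
bracket: -A^-5 - A^3 + A^7, w = -3
1 component, writhe -3, over 7 crossings
det 3, colorings 9 of 3^7 — tricolorable
observation: det 3 = |V(-1)|; divisible by 3, so tricolorable


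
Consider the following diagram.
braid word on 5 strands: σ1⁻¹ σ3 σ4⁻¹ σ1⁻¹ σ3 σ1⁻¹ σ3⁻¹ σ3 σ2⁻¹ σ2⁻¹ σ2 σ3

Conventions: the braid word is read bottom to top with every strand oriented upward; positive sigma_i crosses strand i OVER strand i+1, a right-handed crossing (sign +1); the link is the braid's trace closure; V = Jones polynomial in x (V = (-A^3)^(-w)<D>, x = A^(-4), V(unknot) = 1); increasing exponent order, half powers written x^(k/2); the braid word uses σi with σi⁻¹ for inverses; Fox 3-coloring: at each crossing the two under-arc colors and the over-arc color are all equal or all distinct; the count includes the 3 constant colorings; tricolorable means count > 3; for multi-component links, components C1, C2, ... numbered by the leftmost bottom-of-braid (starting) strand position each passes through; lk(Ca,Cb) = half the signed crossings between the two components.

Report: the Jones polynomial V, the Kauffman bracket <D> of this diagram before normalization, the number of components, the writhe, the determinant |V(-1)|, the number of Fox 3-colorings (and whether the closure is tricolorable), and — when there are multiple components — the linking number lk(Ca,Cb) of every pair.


V = -x^-3 + x^-2 - x^-1 + 3 - x + x^2 - x^3
<D> = -A^-18 + A^-14 - A^-10 + 3A^-6 - A^-2 + A^2 - A^6 (w = -2)
1 component over 12 crossings, w = -2
27 Fox colorings among 3^12, |V(-1)| = 9: tricolorable
why: V is palindromic (span 6, det 9): x -> 1/x fixes it; necessary, not sufficient, for amphichirality


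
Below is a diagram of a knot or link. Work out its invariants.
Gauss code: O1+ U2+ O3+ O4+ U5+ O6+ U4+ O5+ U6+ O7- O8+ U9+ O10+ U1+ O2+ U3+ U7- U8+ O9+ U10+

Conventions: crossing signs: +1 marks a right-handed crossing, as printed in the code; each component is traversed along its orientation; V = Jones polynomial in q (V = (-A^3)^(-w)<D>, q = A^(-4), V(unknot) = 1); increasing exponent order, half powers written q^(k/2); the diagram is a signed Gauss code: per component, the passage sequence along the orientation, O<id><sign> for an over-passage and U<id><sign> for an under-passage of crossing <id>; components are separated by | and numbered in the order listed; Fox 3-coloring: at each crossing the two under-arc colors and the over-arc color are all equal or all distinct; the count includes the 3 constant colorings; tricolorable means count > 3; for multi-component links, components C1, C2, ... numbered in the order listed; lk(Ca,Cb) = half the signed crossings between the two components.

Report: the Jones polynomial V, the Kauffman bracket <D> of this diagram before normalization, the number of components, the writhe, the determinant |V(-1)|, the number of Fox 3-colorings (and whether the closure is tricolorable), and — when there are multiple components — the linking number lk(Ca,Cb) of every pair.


Jones polynomial: V(q) = q^3 + 2q^5 - 2q^6 + 2q^7 - 3q^8 + 2q^9 - 2q^10 + q^11
<D> = A^-20 - 2A^-16 + 2A^-12 - 3A^-8 + 2A^-4 - 2 + 2A^4 + A^12; writhe +8
components 1, writhe +8 (10 crossings)
3-colorings: 9 of 3^10, det 15 — tricolorable
note: the span of V is 8, forcing >= 8 crossings in any diagram


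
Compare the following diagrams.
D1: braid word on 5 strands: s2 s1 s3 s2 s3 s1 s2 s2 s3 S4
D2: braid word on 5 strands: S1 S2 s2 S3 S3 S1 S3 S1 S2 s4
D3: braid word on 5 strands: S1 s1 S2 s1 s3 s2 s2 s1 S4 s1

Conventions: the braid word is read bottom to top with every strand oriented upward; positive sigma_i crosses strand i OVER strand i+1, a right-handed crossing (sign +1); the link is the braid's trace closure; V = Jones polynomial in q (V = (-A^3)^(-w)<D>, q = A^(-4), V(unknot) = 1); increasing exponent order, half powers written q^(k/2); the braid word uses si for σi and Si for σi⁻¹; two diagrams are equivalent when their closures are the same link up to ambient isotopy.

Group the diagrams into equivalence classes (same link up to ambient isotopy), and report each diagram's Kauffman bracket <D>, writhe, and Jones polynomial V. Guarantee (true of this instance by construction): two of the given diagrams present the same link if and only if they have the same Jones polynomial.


grouping into links: {D1} | {D2} | {D3}
V(D1) = q^3 + q^5 - q^8  (w +8, c 10, <D> = -A^-8 + A^4 + A^12)
D2 (bracket A^-10 + 2A^-2 - 2A^2 + A^6 - 2A^10 + A^14; 10 crossings at w = -6): V = q^-8 - 2q^-7 + q^-6 - 2q^-5 + 2q^-4 + q^-2
V(D3) = q - q^2 + 2q^3 - q^4 + q^5 - q^6  (w +4, c 10, <D> = -A^-12 + A^-8 - A^-4 + 2 - A^4 + A^8)
key observation: 3 values of V(q) split the 3 diagrams


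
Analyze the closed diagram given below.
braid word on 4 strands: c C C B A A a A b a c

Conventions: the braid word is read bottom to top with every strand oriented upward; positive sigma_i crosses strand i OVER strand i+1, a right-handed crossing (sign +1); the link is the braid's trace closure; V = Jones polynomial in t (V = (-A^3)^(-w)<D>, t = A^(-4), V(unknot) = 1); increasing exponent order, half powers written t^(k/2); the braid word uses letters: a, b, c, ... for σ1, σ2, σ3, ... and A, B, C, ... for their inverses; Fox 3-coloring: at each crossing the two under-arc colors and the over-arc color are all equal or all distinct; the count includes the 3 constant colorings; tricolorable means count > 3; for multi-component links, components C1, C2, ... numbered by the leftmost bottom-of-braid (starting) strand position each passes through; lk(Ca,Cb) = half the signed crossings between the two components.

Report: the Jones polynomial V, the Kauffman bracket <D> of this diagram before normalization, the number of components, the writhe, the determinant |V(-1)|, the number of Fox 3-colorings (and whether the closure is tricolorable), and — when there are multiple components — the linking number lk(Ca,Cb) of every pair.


Jones polynomial: V(t) = t^-3 + t^-2 + t^-1 + 1
<D> = -A^-3 - A - A^5 - A^9; writhe -1
components 3, writhe -1 (11 crossings)
linking number lk(C1,C2) = 0
lk(C1,C3): -1
lk(C2,C3) = 0
3-colorings: 9 of 3^11, det 0 — tricolorable
note: the word shrinks to σ3⁻¹ σ2⁻¹ σ1⁻¹ σ1⁻¹ σ2 σ1 σ3 after cancelling


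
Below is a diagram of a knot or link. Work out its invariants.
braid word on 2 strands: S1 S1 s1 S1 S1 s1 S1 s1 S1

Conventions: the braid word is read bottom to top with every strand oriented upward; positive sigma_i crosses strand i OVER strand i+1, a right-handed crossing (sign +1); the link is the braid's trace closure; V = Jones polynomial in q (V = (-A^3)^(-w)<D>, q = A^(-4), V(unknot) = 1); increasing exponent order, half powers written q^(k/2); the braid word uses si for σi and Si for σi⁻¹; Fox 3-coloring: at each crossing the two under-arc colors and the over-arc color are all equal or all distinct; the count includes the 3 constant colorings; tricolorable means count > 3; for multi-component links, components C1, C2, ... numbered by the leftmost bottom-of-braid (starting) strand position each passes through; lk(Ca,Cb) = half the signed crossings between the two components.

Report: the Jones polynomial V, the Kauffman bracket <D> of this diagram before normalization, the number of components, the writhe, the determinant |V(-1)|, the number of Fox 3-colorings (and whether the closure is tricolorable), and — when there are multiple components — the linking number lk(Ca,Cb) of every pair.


V(q) = -q^-4 + q^-3 + q^-1
bracket: -A^-5 - A^3 + A^7, w = -3
1 component, writhe -3, over 9 crossings
det 3, colorings 9 of 3^9 — tricolorable
observation: a (2,3) torus form — a single generator 3 times


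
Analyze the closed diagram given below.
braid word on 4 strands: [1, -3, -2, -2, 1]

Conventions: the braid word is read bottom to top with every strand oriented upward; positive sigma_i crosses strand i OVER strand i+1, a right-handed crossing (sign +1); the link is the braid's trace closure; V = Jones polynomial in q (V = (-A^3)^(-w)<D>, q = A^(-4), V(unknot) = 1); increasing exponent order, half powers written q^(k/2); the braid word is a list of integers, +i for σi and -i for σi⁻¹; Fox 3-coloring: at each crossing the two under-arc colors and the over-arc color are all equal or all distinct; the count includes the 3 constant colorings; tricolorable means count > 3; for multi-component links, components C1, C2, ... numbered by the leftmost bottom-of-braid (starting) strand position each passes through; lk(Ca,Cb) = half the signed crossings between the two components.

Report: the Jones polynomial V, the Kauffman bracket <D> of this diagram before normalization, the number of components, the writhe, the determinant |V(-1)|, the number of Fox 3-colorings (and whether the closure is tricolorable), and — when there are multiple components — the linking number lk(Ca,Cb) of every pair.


Jones polynomial: V(q) = q^-2 + 2 + q^2
<D> = -A^-11 - 2A^-3 - A^5; writhe -1
components 3, writhe -1 (5 crossings)
linking number lk(C1,C2) = +1
lk(C1,C3): -1
lk(C2,C3) = 0
3-colorings: 3 of 3^5, det 4 — not tricolorable
note: the span of V is 4, within the link bound 5 + 3 - 1


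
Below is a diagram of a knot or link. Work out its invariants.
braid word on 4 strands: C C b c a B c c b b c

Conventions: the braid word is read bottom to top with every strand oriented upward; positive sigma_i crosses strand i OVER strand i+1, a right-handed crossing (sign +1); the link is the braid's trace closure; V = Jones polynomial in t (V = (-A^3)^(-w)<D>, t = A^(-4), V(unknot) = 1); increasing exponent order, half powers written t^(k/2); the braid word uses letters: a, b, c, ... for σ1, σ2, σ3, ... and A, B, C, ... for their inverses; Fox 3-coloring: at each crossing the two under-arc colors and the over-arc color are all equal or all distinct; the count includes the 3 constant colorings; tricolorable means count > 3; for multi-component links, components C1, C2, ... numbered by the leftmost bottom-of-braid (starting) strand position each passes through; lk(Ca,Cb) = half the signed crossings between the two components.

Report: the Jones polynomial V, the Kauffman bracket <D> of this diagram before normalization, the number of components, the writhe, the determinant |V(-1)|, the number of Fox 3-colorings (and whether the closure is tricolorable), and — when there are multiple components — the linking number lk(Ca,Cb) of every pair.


Jones polynomial: V(t) = 2t - 2t^2 + 3t^3 - 3t^4 + 2t^5 - 2t^6 + t^7
<D> = -A^-13 + 2A^-9 - 2A^-5 + 3A^-1 - 3A^3 + 2A^7 - 2A^11; writhe +5
components 1, writhe +5 (11 crossings)
3-colorings: 9 of 3^11, det 15 — tricolorable
note: w = +5 shifts under R1 moves; the (-A^3)^(-5) factor cancels that in V


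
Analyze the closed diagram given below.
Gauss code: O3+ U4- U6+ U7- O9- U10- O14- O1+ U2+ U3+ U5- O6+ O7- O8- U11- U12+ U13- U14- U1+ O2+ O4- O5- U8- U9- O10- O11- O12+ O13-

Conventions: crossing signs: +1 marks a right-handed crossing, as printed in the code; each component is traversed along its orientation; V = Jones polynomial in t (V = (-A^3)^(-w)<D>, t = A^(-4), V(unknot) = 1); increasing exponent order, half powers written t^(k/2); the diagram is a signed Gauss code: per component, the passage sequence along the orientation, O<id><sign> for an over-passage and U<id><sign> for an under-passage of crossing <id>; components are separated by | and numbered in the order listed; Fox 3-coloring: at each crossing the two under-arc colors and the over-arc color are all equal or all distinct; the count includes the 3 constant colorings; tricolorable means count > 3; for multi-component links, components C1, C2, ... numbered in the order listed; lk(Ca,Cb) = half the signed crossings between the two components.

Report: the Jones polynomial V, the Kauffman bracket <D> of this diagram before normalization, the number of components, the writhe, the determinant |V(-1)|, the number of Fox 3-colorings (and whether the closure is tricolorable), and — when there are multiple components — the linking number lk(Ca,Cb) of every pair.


V = -t^-6 + t^-5 - t^-4 + 2t^-3 - t^-2 + t^-1
<D> = A^-8 - A^-4 + 2 - A^4 + A^8 - A^12 (w = -4)
1 component over 14 crossings, w = -4
3 Fox colorings among 3^14, |V(-1)| = 7: not tricolorable
why: det 7 = |V(-1)|; not divisible by 3, so not tricolorable
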